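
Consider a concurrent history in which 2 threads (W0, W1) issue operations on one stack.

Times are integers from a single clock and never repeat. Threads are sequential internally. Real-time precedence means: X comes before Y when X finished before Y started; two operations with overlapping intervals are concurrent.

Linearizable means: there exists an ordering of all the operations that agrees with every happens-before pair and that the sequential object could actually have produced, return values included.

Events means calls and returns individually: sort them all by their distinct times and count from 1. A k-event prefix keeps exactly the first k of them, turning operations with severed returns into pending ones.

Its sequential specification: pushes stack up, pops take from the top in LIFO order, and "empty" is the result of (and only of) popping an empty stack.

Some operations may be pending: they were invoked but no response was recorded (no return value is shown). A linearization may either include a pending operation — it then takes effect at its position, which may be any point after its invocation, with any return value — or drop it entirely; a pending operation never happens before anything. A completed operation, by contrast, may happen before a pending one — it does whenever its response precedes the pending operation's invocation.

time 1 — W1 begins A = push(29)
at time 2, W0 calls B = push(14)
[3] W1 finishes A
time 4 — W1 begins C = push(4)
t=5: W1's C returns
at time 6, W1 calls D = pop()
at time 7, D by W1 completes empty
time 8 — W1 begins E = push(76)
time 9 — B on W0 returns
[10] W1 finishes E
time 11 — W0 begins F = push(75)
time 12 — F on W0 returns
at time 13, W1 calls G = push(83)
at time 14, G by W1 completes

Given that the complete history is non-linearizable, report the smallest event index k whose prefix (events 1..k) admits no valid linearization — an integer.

7

events 1..6 are linearizable, e.g. via A, B, C:
1. A push(29), leaving stack <29>
2. B push(14) (pending, included), leaving stack <29,14>
3. C push(4), leaving stack <29,14,4>
event 7 — D's response, time 7 — after it, nothing linearizes
completion choices over the 1 pending operation (B) were checked; none helps
one such order, A, C, D (pending dropped), breaks at step 3 where D pop() → empty is illegal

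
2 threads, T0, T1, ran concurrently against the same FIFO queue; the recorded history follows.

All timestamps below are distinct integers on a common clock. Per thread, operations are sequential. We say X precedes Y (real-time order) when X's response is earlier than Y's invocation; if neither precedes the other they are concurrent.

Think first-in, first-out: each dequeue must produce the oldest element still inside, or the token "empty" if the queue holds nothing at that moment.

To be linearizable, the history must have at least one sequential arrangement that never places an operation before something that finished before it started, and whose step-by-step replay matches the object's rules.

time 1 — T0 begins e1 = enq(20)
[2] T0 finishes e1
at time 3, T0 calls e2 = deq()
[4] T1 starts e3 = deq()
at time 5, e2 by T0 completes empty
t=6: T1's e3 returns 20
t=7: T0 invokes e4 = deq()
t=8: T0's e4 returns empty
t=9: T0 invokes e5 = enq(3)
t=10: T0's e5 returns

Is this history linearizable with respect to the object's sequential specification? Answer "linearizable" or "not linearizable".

linearizable

one valid linearization: e1, e3, e2, e4, e5
step 1: e1 enq(20) — queue <20>
step 2: e3 deq() → 20 — queue <>
step 3: e2 deq() → empty — queue <>
step 4: e4 deq() → empty — queue <>
step 5: e5 enq(3) — queue <3>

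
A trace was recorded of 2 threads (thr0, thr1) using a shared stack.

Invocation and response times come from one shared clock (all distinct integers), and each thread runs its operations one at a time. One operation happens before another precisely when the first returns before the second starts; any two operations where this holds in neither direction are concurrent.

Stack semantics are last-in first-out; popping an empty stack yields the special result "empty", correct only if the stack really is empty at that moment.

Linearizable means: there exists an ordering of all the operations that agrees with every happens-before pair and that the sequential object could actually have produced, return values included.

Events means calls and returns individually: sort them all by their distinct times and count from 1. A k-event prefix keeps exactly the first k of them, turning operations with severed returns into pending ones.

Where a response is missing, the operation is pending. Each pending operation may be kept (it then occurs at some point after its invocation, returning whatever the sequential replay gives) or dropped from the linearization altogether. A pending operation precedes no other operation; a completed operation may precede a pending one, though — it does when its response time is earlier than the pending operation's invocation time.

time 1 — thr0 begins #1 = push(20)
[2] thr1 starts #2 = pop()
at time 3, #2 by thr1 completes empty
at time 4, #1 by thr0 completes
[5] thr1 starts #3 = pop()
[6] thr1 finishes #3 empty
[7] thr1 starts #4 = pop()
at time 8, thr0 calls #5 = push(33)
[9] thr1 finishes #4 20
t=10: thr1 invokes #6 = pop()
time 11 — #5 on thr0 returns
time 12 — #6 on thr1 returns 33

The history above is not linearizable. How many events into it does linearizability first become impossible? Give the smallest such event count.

6

a valid linearization of events 1..5 exists, for instance #2, #1:
after step 1 (#2 pop() → empty): stack <>
after step 2 (#1 push(20)): stack <20>
with event 6 included (#3 responding at time 6), all real-time-consistent orders fail
take #1, #2, #3: step 2 already fails, because #2 pop() → empty cannot occur there
take #2, #1, #3: step 3 already fails, because #3 pop() → empty cannot occur there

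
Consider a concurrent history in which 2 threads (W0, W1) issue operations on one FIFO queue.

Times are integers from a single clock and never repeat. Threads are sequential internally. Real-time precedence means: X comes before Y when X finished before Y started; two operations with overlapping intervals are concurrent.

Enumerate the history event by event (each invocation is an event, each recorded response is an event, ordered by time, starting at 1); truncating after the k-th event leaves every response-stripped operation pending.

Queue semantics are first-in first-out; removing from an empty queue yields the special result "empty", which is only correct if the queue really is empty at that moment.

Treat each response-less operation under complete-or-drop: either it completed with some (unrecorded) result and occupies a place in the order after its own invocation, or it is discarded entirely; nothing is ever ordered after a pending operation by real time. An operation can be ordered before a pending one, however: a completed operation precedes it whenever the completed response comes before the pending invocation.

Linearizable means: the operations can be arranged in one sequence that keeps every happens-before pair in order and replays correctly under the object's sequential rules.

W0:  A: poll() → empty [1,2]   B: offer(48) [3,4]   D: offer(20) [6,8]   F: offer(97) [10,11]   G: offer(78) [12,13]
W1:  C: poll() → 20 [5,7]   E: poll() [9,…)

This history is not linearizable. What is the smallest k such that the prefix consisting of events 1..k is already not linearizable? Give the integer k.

a valid linearization of events 1..6 exists, for instance A, B:
step 1: A poll() → empty — queue <>
step 2: B offer(48) — queue <48>
include event 7 — C responding at 7 — and every candidate order breaks
every completion of the 1 pending operation (D) was checked; none linearizes
sample order A, B, C (pending dropped) stalls at step 3 — C poll() → 20 has no legal effect

7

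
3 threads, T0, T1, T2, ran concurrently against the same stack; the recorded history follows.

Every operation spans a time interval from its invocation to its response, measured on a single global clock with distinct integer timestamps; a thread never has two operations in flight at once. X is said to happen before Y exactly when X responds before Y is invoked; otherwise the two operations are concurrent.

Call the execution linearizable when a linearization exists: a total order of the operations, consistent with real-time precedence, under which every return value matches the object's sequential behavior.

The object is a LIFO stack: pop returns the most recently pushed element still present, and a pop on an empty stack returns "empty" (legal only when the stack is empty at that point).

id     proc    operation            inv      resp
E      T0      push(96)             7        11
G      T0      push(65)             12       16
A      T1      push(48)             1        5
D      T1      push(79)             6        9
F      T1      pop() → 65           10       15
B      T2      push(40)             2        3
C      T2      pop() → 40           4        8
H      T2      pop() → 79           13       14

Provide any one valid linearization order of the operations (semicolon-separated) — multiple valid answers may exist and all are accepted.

1. A push(48), leaving stack <48>
2. B push(40), leaving stack <48,40>
3. C pop() → 40, leaving stack <48>
4. E push(96), leaving stack <48,96>
5. D push(79), leaving stack <48,96,79>
6. G push(65), leaving stack <48,96,79,65>
7. F pop() → 65, leaving stack <48,96,79>
8. H pop() → 79, leaving stack <48,96>

A; B; C; E; D; G; F; H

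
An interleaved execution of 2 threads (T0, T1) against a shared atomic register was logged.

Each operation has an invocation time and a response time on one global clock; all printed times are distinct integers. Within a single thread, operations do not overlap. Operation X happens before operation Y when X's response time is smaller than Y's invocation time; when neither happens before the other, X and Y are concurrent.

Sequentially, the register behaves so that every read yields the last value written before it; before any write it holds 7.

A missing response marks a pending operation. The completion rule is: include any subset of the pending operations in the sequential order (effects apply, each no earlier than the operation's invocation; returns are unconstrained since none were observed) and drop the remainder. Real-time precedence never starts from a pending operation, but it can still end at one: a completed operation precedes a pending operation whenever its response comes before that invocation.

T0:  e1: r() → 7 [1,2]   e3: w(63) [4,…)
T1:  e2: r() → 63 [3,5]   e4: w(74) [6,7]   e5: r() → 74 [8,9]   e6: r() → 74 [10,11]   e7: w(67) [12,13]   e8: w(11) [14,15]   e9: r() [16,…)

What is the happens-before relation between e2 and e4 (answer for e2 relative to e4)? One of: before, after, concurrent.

before

e2 spans [3,5], e4 spans [6,7]
resp(e2)=5 < inv(e4)=6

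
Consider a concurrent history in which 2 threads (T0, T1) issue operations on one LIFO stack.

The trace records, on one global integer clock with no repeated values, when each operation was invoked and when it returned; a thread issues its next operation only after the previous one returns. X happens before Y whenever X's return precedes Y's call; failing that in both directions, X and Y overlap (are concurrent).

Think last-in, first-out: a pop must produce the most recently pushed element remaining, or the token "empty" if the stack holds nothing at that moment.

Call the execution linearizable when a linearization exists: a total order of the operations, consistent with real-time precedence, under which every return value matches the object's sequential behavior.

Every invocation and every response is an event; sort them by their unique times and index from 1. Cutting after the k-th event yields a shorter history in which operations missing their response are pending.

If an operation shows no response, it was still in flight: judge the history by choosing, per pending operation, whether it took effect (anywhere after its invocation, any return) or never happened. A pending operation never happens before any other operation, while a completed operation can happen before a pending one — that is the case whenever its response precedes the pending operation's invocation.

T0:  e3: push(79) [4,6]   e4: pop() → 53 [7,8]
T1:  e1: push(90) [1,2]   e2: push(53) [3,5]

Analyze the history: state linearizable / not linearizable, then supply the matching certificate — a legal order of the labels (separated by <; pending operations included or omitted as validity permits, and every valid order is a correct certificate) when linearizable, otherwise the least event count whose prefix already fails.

after step 1 (e1 push(90)): stack <90>
after step 2 (e3 push(79)): stack <90,79>
after step 3 (e2 push(53)): stack <90,79,53>
after step 4 (e4 pop() → 53): stack <90,79>

linearizable — witness: e1 < e3 < e2 < e4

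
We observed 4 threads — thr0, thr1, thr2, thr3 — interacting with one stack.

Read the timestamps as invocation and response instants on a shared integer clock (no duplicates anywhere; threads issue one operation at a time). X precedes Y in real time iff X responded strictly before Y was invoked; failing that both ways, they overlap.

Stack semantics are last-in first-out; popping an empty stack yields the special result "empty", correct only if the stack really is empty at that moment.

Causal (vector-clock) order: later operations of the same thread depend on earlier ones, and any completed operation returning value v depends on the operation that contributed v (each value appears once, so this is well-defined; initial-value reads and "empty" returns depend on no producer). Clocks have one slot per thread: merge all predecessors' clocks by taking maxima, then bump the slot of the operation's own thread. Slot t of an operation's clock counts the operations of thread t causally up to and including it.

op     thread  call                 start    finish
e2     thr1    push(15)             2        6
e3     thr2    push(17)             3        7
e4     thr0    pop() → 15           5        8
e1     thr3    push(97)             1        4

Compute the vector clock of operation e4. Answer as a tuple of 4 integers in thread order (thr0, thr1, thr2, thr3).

invoked at 1, e1 has no predecessors; its own thr3 bump gives (0, 0, 0, 1)
invoked at 3, e3 has no predecessors; its own thr2 bump gives (0, 0, 1, 0)
invoked at 2, e2 has no predecessors; its own thr1 bump gives (0, 1, 0, 0)
merge at e4 (invoked 5): VC(e2)=(0, 1, 0, 0), own-thread bump on thr0 → (1, 1, 0, 0)
target: VC(e4) = (1, 1, 0, 0)

(1, 1, 0, 0)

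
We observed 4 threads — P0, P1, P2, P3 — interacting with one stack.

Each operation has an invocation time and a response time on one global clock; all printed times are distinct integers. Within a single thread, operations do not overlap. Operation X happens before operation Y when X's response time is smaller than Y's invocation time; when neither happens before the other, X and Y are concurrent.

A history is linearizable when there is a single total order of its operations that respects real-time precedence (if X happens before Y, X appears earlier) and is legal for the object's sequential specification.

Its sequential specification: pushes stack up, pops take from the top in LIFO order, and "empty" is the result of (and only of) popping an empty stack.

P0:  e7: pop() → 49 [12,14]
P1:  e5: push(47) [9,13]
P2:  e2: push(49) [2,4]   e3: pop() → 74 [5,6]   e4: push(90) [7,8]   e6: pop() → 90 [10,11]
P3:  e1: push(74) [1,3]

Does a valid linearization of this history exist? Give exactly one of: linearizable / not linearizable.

linearizable

a witness: e2, e1, e3, e4, e6, e7, e5
1. e2 push(49), leaving stack <49>
2. e1 push(74), leaving stack <49,74>
3. e3 pop() → 74, leaving stack <49>
4. e4 push(90), leaving stack <49,90>
5. e6 pop() → 90, leaving stack <49>
6. e7 pop() → 49, leaving stack <>
7. e5 push(47), leaving stack <47>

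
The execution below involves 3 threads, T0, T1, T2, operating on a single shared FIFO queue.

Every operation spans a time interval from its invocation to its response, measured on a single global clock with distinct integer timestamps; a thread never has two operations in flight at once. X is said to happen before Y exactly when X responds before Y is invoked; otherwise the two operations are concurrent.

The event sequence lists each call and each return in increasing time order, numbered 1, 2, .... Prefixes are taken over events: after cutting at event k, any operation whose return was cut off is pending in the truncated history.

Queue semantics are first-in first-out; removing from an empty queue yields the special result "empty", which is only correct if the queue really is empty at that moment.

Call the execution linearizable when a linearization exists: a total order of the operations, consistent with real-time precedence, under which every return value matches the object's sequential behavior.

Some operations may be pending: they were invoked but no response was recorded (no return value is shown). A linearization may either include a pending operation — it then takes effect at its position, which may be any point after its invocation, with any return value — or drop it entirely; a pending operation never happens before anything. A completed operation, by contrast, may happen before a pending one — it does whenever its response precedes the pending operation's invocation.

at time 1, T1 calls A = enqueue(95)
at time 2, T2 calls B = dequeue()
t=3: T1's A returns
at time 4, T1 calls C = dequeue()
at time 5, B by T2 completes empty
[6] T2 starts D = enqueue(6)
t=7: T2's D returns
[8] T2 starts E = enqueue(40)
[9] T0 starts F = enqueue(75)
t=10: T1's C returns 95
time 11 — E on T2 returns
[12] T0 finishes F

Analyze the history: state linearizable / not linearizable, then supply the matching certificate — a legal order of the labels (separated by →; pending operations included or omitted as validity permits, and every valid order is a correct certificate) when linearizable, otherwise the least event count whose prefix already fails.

step 1: A enqueue(95) — queue <95>
step 2: C dequeue() → 95 — queue <>
step 3: B dequeue() → empty — queue <>
step 4: D enqueue(6) — queue <6>
step 5: E enqueue(40) — queue <6,40>
step 6: F enqueue(75) — queue <6,40,75>

linearizable — witness: A → C → B → D → E → F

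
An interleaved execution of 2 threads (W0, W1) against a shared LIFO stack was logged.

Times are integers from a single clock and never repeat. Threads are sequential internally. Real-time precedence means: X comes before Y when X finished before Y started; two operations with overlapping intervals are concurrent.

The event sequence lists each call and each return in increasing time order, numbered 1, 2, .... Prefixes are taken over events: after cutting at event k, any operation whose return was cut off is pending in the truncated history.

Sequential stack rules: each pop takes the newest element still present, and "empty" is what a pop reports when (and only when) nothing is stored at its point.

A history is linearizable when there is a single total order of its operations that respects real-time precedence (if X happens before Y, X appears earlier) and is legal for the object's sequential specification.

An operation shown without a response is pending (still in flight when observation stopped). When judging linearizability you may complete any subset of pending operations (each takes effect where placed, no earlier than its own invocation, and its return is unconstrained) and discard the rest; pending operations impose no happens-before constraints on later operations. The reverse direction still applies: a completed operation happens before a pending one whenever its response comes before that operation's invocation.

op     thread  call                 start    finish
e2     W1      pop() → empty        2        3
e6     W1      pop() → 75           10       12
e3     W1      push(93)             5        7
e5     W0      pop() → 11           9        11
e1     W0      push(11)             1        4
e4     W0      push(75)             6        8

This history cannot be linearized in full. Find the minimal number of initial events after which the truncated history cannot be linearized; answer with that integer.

events 1..10 are still linearizable — one witness is e2, e1, e3, e4:
step 1: e2 pop() → empty — stack <>
step 2: e1 push(11) — stack <11>
step 3: e3 push(93) — stack <11,93>
step 4: e4 push(75) — stack <11,93,75>
with event 11 included (e5 responding at time 11), all real-time-consistent orders fail
including or dropping the 1 pending operation (e6) in any combination fails
e.g. e1, e2, e3, e4, e5 (pending dropped): illegal at step 2, since e2 pop() → empty cannot apply there
e.g. e1, e2, e4, e3, e5 (pending dropped): illegal at step 2, since e2 pop() → empty cannot apply there

11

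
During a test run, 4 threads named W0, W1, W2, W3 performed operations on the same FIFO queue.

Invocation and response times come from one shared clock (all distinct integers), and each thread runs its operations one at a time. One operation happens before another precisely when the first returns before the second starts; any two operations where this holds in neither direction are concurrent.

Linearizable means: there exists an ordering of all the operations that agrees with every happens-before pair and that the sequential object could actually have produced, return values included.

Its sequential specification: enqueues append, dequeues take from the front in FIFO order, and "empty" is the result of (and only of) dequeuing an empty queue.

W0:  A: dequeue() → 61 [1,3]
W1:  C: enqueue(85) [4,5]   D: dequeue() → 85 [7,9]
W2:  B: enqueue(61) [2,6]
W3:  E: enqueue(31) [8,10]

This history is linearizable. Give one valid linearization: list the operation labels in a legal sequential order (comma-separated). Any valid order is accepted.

B, A, C, D, E

after step 1 (B enqueue(61)): queue <61>
after step 2 (A dequeue() → 61): queue <>
after step 3 (C enqueue(85)): queue <85>
after step 4 (D dequeue() → 85): queue <>
after step 5 (E enqueue(31)): queue <31>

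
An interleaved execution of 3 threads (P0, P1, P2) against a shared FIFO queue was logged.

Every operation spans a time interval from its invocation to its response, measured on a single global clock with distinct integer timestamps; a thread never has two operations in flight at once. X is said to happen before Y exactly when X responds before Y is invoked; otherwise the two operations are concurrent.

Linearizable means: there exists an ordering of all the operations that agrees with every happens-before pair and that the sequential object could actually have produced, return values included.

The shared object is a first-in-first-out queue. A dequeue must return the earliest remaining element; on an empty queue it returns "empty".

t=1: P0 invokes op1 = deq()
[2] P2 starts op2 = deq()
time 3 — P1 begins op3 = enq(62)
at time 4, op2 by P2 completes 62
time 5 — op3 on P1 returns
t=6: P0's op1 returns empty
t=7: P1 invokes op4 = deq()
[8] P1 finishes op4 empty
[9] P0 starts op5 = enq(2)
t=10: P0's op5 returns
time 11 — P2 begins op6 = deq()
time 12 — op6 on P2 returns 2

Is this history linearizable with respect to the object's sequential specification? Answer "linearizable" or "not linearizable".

linearizable

one valid linearization: op1, op3, op2, op4, op5, op6
1. op1 deq() → empty, leaving queue <>
2. op3 enq(62), leaving queue <62>
3. op2 deq() → 62, leaving queue <>
4. op4 deq() → empty, leaving queue <>
5. op5 enq(2), leaving queue <2>
6. op6 deq() → 2, leaving queue <>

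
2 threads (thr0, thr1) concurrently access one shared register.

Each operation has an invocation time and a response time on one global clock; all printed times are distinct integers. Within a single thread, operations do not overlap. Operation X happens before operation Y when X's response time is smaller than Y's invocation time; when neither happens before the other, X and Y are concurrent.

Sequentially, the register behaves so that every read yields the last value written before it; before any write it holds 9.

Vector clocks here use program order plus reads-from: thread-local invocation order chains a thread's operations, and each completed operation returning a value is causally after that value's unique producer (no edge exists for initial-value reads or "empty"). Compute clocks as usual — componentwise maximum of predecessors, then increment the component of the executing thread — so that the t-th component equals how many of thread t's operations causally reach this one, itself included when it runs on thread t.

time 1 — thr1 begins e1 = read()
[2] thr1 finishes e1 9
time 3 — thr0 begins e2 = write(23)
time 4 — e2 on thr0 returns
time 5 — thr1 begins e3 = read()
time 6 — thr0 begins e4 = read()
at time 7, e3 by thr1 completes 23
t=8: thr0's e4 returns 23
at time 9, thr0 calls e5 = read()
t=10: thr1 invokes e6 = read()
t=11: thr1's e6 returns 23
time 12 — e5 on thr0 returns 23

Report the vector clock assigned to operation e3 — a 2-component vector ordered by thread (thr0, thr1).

(1, 2)

invoked at 1, e1 has no predecessors; its own thr1 bump gives (0, 1)
invoked at 3, e2 has no predecessors; its own thr0 bump gives (1, 0)
e4, invoked 6, takes VC(e2)=(1, 0) under max, adds 1 for thr0 → (2, 0)
e3, invoked 5, takes VC(e1)=(0, 1), VC(e2)=(1, 0) under max, adds 1 for thr1 → (1, 2)
e5, invoked 9, takes VC(e2)=(1, 0), VC(e4)=(2, 0) under max, adds 1 for thr0 → (3, 0)
e6, invoked 10, takes VC(e2)=(1, 0), VC(e3)=(1, 2) under max, adds 1 for thr1 → (1, 3)
target: VC(e3) = (1, 2)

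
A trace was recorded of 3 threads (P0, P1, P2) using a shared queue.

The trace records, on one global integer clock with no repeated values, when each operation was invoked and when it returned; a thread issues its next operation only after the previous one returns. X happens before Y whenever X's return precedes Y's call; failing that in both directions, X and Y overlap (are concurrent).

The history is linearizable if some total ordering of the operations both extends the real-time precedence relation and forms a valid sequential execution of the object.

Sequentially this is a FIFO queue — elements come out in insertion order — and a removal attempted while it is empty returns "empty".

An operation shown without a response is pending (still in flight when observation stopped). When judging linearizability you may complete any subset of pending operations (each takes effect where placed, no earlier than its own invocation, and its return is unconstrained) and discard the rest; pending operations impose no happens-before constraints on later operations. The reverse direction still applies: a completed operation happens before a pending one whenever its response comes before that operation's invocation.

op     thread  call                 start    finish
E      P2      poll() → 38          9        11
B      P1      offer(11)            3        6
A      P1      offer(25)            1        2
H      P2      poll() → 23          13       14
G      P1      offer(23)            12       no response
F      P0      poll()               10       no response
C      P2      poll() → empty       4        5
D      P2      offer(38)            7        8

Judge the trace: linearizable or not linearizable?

not linearizable

through event 4 a valid linearization exists; event 5 (C responding at time 5) ends that
a single order respects real time; the 2 completed queue operations fail replay along it
completion choices over the 1 pending operation (B) were checked; none helps
e.g. A, C (pending dropped): illegal at step 2, since C poll() → empty cannot apply there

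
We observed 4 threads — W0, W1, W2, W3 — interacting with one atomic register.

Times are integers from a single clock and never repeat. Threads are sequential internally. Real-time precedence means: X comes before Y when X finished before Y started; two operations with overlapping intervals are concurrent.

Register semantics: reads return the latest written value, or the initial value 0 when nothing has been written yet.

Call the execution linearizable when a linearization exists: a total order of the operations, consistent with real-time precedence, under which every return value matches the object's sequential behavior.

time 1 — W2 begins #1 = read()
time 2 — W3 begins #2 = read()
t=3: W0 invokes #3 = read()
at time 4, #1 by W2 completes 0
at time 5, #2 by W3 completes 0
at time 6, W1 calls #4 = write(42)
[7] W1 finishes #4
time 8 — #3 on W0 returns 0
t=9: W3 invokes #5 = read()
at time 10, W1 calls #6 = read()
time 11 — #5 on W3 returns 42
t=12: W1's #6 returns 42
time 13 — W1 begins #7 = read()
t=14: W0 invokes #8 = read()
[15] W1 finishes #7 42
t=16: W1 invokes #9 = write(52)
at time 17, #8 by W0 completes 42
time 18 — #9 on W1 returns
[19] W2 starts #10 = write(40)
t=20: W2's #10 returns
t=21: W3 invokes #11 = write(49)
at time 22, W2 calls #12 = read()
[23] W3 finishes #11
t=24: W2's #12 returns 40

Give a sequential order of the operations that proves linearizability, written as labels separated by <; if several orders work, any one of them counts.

#1 < #2 < #3 < #4 < #5 < #6 < #7 < #8 < #9 < #10 < #12 < #11

step 1: #1 read() → 0 — value 0
step 2: #2 read() → 0 — value 0
step 3: #3 read() → 0 — value 0
step 4: #4 write(42) — value 42
step 5: #5 read() → 42 — value 42
step 6: #6 read() → 42 — value 42
step 7: #7 read() → 42 — value 42
step 8: #8 read() → 42 — value 42
step 9: #9 write(52) — value 52
step 10: #10 write(40) — value 40
step 11: #12 read() → 40 — value 40
step 12: #11 write(49) — value 49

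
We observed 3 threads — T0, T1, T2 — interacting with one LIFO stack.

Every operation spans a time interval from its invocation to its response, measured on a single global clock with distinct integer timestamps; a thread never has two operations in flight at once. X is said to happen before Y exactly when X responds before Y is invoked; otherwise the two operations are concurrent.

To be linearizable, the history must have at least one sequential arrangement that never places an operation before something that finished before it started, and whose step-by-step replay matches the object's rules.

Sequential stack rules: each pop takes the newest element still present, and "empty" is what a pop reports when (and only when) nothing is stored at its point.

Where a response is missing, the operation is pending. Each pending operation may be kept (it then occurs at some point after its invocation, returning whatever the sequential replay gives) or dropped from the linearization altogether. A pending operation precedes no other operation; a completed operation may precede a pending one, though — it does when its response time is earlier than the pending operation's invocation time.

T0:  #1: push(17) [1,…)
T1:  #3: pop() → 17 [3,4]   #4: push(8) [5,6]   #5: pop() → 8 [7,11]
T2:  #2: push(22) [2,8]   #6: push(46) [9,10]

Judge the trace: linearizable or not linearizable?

linearizable

witness order: #1, #3, #2, #4, #5, #6
step 1: #1 push(17) (pending, included) — stack <17>
step 2: #3 pop() → 17 — stack <>
step 3: #2 push(22) — stack <22>
step 4: #4 push(8) — stack <22,8>
step 5: #5 pop() → 8 — stack <22>
step 6: #6 push(46) — stack <22,46>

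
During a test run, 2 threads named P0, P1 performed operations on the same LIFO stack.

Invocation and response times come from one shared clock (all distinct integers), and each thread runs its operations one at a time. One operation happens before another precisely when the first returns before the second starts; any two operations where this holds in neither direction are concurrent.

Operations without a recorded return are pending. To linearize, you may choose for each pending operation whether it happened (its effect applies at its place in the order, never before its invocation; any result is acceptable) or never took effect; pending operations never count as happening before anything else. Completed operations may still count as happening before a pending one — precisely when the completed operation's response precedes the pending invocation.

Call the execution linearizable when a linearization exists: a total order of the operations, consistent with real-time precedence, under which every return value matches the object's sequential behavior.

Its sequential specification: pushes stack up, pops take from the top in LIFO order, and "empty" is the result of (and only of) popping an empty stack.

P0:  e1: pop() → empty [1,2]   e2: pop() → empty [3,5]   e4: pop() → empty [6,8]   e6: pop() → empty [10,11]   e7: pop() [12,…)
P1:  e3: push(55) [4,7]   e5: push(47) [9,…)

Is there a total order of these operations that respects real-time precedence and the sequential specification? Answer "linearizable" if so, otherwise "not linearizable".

not linearizable

through event 10 a valid linearization exists; event 11 (e6 responding at time 11) ends that
checked exhaustively: 3 real-time-consistent orders of 5 completed operations, zero legal LIFO stack replays
include/drop combinations of the 1 pending operation (e5) were all tried; none helps
for example e1, e2, e3, e4, e6 (pending dropped) fails at step 4: e4 pop() → empty is not legal there
for example e1, e2, e4, e3, e6 (pending dropped) fails at step 5: e6 pop() → empty is not legal there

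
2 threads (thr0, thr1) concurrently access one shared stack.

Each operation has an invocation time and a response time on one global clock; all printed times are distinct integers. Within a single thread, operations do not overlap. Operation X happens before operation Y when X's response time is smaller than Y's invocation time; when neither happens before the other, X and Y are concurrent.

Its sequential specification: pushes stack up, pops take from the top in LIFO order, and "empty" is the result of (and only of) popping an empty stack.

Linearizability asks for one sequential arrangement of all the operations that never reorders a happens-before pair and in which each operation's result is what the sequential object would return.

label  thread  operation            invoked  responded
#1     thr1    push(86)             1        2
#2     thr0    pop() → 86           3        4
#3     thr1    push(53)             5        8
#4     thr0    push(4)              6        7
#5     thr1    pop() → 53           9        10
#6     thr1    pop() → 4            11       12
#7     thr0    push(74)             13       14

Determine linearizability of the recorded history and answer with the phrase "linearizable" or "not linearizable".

linearizable

a witness: #1, #2, #4, #3, #5, #6, #7
1. #1 push(86), leaving stack <86>
2. #2 pop() → 86, leaving stack <>
3. #4 push(4), leaving stack <4>
4. #3 push(53), leaving stack <4,53>
5. #5 pop() → 53, leaving stack <4>
6. #6 pop() → 4, leaving stack <>
7. #7 push(74), leaving stack <74>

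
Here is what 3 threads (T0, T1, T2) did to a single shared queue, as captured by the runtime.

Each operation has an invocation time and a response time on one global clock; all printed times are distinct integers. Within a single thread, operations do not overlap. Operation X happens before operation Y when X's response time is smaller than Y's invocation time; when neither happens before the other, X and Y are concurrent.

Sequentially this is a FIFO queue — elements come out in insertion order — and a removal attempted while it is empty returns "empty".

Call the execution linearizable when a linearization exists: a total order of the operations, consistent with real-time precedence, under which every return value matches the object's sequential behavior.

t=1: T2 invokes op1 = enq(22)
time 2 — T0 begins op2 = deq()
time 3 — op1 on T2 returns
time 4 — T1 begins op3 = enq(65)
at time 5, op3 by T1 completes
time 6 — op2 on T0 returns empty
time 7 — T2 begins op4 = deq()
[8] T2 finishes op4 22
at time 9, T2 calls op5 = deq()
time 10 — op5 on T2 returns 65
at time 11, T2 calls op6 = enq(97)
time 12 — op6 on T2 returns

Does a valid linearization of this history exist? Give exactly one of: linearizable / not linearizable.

one valid linearization: op2, op1, op3, op4, op5, op6
step 1: op2 deq() → empty — queue <>
step 2: op1 enq(22) — queue <22>
step 3: op3 enq(65) — queue <22,65>
step 4: op4 deq() → 22 — queue <65>
step 5: op5 deq() → 65 — queue <>
step 6: op6 enq(97) — queue <97>

linearizable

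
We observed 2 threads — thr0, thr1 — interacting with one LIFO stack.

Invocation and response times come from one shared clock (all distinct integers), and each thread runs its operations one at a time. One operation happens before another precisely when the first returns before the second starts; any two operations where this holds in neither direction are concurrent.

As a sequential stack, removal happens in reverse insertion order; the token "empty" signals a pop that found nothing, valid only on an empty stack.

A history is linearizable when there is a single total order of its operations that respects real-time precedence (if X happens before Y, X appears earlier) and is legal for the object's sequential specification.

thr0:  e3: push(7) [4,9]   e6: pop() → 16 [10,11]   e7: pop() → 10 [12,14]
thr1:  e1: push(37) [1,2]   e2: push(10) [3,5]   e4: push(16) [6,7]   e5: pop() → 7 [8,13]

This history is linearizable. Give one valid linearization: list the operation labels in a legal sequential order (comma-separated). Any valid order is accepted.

e1, e2, e3, e4, e6, e5, e7

1. e1 push(37), leaving stack <37>
2. e2 push(10), leaving stack <37,10>
3. e3 push(7), leaving stack <37,10,7>
4. e4 push(16), leaving stack <37,10,7,16>
5. e6 pop() → 16, leaving stack <37,10,7>
6. e5 pop() → 7, leaving stack <37,10>
7. e7 pop() → 10, leaving stack <37>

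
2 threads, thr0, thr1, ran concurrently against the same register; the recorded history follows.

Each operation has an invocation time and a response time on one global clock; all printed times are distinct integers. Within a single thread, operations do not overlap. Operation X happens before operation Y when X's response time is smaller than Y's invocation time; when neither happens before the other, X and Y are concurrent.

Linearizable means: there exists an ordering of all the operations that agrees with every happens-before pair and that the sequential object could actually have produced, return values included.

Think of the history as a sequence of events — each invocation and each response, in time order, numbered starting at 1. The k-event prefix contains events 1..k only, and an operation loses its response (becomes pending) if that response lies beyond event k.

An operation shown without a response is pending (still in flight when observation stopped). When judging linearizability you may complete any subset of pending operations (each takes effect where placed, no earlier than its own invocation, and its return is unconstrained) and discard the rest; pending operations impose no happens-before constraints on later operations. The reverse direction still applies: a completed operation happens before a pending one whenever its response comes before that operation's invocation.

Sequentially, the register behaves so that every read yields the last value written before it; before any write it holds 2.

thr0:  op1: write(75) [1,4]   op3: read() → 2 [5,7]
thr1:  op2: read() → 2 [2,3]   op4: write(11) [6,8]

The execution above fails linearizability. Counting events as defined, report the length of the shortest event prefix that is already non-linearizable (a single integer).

events 1..6 are still linearizable — one witness is op2, op1:
1. op2 read() → 2, leaving value 2
2. op1 write(75), leaving value 75
with event 7 included (op3 responding at time 7), all real-time-consistent orders fail
include/drop combinations of the 1 pending operation (op4) were all tried; none helps
e.g. op1, op2, op3 (pending dropped): illegal at step 2, since op2 read() → 2 cannot apply there
e.g. op2, op1, op3 (pending dropped): illegal at step 3, since op3 read() → 2 cannot apply there

7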